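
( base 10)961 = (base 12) 681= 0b1111000001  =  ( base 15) 441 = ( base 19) 2cb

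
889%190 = 129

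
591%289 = 13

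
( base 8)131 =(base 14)65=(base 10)89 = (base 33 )2N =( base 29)32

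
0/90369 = 0 = 0.00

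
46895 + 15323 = 62218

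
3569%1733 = 103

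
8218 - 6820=1398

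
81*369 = 29889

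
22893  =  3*7631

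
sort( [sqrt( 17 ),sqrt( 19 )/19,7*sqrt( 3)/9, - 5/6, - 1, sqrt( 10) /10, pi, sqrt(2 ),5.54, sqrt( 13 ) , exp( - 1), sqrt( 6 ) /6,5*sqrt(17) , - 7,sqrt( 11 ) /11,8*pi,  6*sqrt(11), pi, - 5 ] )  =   [ - 7, - 5,- 1, - 5/6,sqrt ( 19)/19, sqrt( 11)/11,sqrt( 10)/10, exp( - 1 ), sqrt( 6)/6, 7*sqrt(3) /9,sqrt( 2), pi,pi,  sqrt( 13 ),sqrt ( 17),5.54,6*sqrt( 11), 5*sqrt( 17), 8*pi] 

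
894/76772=447/38386= 0.01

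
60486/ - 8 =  - 7561+ 1/4 = - 7560.75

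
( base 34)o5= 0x335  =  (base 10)821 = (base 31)qf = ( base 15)39B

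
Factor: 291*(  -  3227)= - 3^1*7^1*97^1*461^1= - 939057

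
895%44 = 15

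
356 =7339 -6983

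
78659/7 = 11237= 11237.00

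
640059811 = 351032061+289027750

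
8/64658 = 4/32329  =  0.00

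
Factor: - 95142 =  - 2^1 * 3^1*101^1* 157^1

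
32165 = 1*32165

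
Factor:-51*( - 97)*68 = 2^2*3^1* 17^2*97^1 = 336396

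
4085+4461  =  8546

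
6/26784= 1/4464 =0.00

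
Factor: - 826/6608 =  -1/8 = -2^( - 3)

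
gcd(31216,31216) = 31216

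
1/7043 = 1/7043 = 0.00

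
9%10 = 9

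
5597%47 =4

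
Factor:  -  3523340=-2^2*5^1 *113^1* 1559^1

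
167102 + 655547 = 822649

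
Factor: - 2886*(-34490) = 2^2*3^1 * 5^1*13^1*37^1*3449^1= 99538140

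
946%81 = 55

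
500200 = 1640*305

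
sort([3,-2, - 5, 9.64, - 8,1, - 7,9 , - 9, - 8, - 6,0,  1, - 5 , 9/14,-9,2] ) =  [ - 9, - 9, - 8,-8, - 7, - 6,  -  5, - 5, - 2,0,9/14,1,1,2, 3, 9,9.64]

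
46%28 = 18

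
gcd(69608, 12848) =88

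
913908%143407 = 53466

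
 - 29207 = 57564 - 86771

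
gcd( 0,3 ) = 3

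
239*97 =23183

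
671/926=671/926 = 0.72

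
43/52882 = 43/52882 = 0.00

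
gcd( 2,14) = 2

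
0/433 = 0 = 0.00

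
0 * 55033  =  0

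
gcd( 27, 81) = 27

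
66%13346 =66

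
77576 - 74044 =3532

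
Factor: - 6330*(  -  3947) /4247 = 2^1*3^1*5^1*31^(  -  1)*137^( - 1)*211^1*3947^1  =  24984510/4247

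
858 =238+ 620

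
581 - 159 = 422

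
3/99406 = 3/99406 = 0.00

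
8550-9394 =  - 844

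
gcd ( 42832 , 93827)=1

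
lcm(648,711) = 51192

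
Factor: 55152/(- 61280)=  -9/10= - 2^(-1)*3^2*5^(  -  1)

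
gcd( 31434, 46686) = 186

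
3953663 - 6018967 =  - 2065304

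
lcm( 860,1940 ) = 83420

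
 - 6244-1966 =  - 8210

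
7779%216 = 3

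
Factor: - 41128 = - 2^3*53^1*97^1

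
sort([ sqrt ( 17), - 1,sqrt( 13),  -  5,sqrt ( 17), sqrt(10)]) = [ - 5, - 1, sqrt( 10), sqrt(13 ), sqrt( 17 ),  sqrt( 17 ) ]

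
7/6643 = 1/949 = 0.00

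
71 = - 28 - -99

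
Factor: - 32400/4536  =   - 50/7 = -  2^1*5^2*7^( - 1 ) 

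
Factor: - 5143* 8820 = - 45361260 = - 2^2*3^2*5^1*7^2*37^1*139^1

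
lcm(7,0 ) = 0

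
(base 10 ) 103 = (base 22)4F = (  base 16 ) 67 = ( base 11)94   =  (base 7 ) 205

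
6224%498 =248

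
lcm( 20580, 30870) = 61740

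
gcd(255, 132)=3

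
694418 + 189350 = 883768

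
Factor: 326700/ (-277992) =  - 2^( - 1)*3^ ( - 2 )*5^2*11^1*13^( - 1) =- 275/234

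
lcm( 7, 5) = 35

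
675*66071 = 44597925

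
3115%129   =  19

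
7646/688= 11 + 39/344 = 11.11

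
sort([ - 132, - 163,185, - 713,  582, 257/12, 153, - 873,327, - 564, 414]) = [ - 873,-713,- 564, - 163, - 132,  257/12, 153, 185, 327, 414, 582 ]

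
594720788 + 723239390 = 1317960178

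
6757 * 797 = 5385329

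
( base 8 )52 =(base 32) 1A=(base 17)28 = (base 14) 30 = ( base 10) 42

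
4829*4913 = 23724877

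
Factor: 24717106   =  2^1 * 29^1*31^1*59^1*233^1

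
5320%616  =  392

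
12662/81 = 156 + 26/81= 156.32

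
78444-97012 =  - 18568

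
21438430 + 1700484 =23138914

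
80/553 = 80/553  =  0.14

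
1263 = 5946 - 4683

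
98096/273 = 98096/273 = 359.33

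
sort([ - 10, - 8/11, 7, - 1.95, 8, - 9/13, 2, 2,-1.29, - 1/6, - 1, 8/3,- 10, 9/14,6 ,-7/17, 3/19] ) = [ - 10,  -  10, - 1.95, - 1.29, - 1, - 8/11, - 9/13  , - 7/17, - 1/6, 3/19,  9/14, 2,2 , 8/3, 6,7, 8] 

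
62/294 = 31/147=0.21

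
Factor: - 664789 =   -  664789^1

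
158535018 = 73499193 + 85035825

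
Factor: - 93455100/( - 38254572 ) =865325/354209 = 5^2*34613^1*354209^( - 1 ) 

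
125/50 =2 + 1/2   =  2.50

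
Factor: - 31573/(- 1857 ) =3^( - 1)*619^(  -  1)*31573^1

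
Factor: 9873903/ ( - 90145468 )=-2^( - 2)*3^1 * 7^( - 1)*13^1*31^1*37^ ( - 1)*8167^1*87013^( - 1 )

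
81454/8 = 40727/4 = 10181.75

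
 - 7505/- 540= 13 + 97/108 = 13.90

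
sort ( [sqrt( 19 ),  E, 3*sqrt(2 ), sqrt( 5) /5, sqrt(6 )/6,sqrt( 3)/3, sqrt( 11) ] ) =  [sqrt(6 )/6, sqrt (5 )/5, sqrt( 3)/3,E, sqrt(  11), 3*sqrt( 2 ),sqrt ( 19 )]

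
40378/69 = 585 +13/69 = 585.19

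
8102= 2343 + 5759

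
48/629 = 48/629 = 0.08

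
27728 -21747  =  5981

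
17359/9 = 1928 + 7/9 = 1928.78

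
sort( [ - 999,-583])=[ - 999, - 583] 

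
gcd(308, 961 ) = 1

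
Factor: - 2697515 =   -  5^1*539503^1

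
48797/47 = 48797/47 = 1038.23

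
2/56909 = 2/56909=0.00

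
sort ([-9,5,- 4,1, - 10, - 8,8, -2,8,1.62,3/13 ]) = [  -  10,-9,  -  8, - 4, - 2,  3/13,1,  1.62, 5,8, 8]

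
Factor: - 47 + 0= - 47  =  - 47^1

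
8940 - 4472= 4468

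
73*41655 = 3040815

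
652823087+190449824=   843272911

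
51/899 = 51/899 = 0.06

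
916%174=46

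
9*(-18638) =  - 167742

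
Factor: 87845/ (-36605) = -17569/7321= -  7321^( - 1) * 17569^1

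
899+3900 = 4799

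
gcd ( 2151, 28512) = 9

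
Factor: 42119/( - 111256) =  - 2^(  -  3 ) * 7^1*11^1 * 547^1*13907^ ( - 1)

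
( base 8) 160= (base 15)77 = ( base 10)112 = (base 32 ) 3g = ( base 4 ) 1300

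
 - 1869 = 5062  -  6931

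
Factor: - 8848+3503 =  - 5345 = - 5^1* 1069^1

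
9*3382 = 30438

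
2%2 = 0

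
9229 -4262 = 4967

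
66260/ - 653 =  - 66260/653 = - 101.47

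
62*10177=630974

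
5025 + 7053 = 12078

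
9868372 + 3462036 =13330408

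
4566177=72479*63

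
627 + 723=1350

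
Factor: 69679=59^1*1181^1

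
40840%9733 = 1908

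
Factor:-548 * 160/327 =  - 87680/327 =- 2^7*3^(-1)*5^1*109^( - 1 )* 137^1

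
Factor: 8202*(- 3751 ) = - 30765702= - 2^1*3^1*11^2*31^1*1367^1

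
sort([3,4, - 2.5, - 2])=[ - 2.5,-2,  3,  4 ] 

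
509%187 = 135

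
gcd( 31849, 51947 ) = 1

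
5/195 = 1/39 = 0.03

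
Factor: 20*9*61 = 10980 = 2^2 * 3^2*5^1 * 61^1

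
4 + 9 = 13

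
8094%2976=2142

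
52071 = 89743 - 37672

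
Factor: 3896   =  2^3 * 487^1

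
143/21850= 143/21850 = 0.01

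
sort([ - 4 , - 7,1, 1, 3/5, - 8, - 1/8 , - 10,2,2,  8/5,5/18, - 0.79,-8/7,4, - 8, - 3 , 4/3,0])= [ - 10, - 8 ,-8, - 7,  -  4, - 3 , - 8/7, - 0.79, - 1/8 , 0,5/18, 3/5,1,1, 4/3,8/5,2, 2,4]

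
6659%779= 427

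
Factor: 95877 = 3^3*53^1*67^1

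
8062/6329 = 8062/6329  =  1.27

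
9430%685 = 525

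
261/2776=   261/2776 = 0.09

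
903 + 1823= 2726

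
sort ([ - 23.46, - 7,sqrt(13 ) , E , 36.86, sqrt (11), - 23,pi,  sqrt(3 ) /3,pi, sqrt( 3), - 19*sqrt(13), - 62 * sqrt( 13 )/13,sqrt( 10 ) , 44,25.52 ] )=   [ - 19*sqrt( 13), - 23.46, - 23, - 62*sqrt(13)/13,-7,sqrt(3)/3,sqrt( 3 ),E,pi, pi , sqrt(10), sqrt(11) , sqrt(13),25.52,36.86,44]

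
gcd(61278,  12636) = 6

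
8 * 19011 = 152088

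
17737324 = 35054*506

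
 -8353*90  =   - 751770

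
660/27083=660/27083= 0.02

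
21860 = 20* 1093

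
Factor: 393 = 3^1 * 131^1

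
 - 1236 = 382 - 1618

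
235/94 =2+1/2  =  2.50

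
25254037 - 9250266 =16003771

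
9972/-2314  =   -4986/1157  =  - 4.31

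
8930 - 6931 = 1999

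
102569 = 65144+37425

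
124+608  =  732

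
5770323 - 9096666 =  -3326343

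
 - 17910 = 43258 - 61168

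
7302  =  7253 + 49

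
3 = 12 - 9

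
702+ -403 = 299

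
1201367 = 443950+757417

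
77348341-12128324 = 65220017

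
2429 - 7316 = - 4887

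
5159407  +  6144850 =11304257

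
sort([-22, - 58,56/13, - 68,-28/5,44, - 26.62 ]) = [-68, - 58, - 26.62, - 22,- 28/5,56/13, 44 ]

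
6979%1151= 73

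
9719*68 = 660892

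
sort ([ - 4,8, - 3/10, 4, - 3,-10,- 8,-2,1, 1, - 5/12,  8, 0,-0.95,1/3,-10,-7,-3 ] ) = [  -  10,-10,-8,- 7, - 4,  -  3,- 3,-2, - 0.95,- 5/12, - 3/10, 0,1/3,1  ,  1,4, 8 , 8 ] 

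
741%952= 741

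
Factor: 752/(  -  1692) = - 4/9 = -  2^2*3^( - 2 )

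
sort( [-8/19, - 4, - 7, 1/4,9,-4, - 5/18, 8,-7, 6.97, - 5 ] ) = [-7,  -  7,-5,-4,-4,-8/19, - 5/18 , 1/4,  6.97,  8, 9]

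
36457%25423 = 11034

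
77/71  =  1+6/71 = 1.08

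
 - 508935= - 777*655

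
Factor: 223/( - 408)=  - 2^( -3)*3^( - 1)*17^(-1 )*223^1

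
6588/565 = 11 + 373/565=11.66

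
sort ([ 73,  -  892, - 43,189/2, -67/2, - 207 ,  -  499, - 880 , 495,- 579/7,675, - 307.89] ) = [ - 892, - 880 , - 499, - 307.89,-207, - 579/7,-43  , - 67/2,73, 189/2, 495,  675] 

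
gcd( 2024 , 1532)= 4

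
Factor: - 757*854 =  - 646478  =  - 2^1*7^1 * 61^1*757^1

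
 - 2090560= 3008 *( - 695 ) 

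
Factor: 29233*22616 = 2^3  *  11^1* 23^1*31^1*41^1*257^1 = 661133528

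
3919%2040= 1879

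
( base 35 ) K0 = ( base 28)P0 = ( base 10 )700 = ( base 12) 4a4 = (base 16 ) 2BC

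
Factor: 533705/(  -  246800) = -2^(-4)*5^(  -  1)*173^1=-  173/80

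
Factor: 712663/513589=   7^1*19^ ( - 1) * 61^1 * 1669^1 * 27031^ ( - 1 ) 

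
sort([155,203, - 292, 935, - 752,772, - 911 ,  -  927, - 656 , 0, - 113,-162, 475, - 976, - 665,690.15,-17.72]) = [ - 976, - 927, - 911, -752, - 665,- 656,-292, - 162, - 113, - 17.72,0, 155 , 203 , 475, 690.15,772, 935 ]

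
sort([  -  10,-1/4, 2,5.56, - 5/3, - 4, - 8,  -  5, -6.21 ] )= [-10,-8, - 6.21, - 5,-4, - 5/3, - 1/4,2 , 5.56 ] 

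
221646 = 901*246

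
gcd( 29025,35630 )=5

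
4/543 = 4/543 = 0.01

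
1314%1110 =204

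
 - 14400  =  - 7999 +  - 6401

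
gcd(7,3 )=1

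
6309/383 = 16+ 181/383=   16.47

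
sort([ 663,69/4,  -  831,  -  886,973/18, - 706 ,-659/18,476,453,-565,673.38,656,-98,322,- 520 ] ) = [ - 886,-831,-706,  -  565, - 520, - 98, - 659/18,69/4,973/18,322, 453, 476, 656,663,673.38]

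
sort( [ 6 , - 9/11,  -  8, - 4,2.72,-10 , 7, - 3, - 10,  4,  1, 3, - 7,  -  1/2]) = [ - 10,-10, - 8, - 7, - 4,-3, - 9/11, - 1/2, 1,  2.72, 3, 4, 6 , 7 ] 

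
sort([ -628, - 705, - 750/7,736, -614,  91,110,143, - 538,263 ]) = [ - 705 , - 628, - 614,-538, - 750/7, 91 , 110,143, 263,736 ] 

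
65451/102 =641 + 23/34 =641.68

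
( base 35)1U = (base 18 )3b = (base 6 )145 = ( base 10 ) 65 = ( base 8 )101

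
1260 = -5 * ( -252 ) 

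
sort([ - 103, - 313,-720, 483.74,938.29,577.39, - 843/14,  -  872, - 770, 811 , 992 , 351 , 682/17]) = [  -  872, - 770, -720, - 313,- 103,-843/14, 682/17, 351,483.74, 577.39,  811, 938.29,992] 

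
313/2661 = 313/2661 =0.12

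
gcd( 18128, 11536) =1648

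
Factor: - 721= - 7^1*103^1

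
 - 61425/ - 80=767+13/16 = 767.81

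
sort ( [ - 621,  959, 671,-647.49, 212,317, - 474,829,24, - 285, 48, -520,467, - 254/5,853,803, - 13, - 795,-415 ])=[ - 795, - 647.49 , - 621, - 520, - 474, - 415, - 285, - 254/5,-13,24, 48, 212,  317, 467,671,803 , 829,853,959]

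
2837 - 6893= - 4056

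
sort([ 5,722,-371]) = [ - 371,5,  722 ] 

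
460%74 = 16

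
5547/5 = 1109 + 2/5 = 1109.40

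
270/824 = 135/412 =0.33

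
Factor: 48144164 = 2^2*12036041^1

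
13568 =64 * 212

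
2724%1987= 737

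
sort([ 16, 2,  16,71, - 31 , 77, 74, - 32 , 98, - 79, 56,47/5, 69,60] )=[ - 79, - 32, - 31 , 2,47/5, 16,16,56, 60  ,  69, 71,74,77,98] 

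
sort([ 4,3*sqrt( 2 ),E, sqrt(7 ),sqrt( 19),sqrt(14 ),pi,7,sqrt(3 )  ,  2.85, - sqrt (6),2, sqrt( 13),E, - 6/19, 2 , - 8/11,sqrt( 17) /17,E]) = [- sqrt(6),-8/11, -6/19 , sqrt ( 17) /17, sqrt( 3 )  ,  2, 2,sqrt(7 ),E, E,E , 2.85,pi,sqrt( 13 ), sqrt ( 14 ),4, 3*sqrt( 2), sqrt ( 19 ),7]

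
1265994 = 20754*61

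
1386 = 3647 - 2261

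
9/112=9/112 = 0.08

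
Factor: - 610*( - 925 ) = 564250= 2^1 *5^3*37^1*61^1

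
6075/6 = 1012 + 1/2 = 1012.50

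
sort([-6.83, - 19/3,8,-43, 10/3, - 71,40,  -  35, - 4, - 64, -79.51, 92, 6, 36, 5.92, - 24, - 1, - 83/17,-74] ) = [ - 79.51, - 74,-71, - 64,-43, - 35, -24, - 6.83, - 19/3,  -  83/17,-4,-1,  10/3, 5.92, 6, 8,36, 40, 92 ] 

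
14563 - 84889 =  - 70326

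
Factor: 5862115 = 5^1*7^2*71^1*337^1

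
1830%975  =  855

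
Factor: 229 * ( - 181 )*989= - 23^1*43^1*181^1*229^1  =  - 40993061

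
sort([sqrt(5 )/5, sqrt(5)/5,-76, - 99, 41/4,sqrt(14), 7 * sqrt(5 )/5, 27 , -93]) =[ - 99,  -  93, - 76,sqrt( 5 )/5, sqrt( 5) /5,7*sqrt ( 5)/5,  sqrt( 14),41/4,27 ] 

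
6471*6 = 38826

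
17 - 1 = 16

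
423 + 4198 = 4621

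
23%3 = 2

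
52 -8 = 44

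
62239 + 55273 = 117512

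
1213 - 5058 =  - 3845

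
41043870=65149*630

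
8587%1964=731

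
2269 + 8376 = 10645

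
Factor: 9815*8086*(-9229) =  - 2^1*5^1*11^1 * 13^2*151^1*311^1*839^1 = - 732451186610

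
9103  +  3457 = 12560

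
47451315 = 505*93963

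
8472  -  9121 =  - 649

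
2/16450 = 1/8225  =  0.00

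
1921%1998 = 1921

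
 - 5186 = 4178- 9364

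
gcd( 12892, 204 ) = 4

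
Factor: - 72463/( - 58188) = 2^(-2)*3^( - 1 )* 13^(  -  1) * 233^1* 311^1*373^( - 1 ) 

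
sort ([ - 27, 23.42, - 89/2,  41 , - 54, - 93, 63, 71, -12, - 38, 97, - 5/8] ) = [ - 93, - 54, -89/2, - 38, - 27, - 12, - 5/8, 23.42, 41, 63 , 71, 97]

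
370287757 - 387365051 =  - 17077294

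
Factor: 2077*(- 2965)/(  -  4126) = 6158305/4126=2^( -1) * 5^1 * 31^1 *67^1*593^1 * 2063^( - 1 )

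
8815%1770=1735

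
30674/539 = 626/11  =  56.91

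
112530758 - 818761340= - 706230582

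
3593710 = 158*22745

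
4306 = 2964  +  1342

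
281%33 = 17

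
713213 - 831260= -118047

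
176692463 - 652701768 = - 476009305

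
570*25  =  14250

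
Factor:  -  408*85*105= - 2^3*3^2*5^2*7^1*17^2 = -  3641400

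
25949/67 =25949/67 = 387.30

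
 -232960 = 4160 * (  -  56 )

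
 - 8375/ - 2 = 4187 + 1/2 = 4187.50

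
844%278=10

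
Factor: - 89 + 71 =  - 18 = -2^1*3^2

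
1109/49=22 + 31/49 =22.63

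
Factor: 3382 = 2^1*19^1*89^1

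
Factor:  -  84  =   -2^2*3^1*7^1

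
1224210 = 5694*215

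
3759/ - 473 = -3759/473 = -  7.95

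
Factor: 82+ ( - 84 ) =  - 2 = - 2^1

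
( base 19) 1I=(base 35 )12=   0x25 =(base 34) 13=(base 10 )37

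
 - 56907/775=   -  56907/775 = - 73.43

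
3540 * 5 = 17700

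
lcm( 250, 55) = 2750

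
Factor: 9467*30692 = 290561164= 2^2 * 7673^1 * 9467^1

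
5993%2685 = 623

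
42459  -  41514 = 945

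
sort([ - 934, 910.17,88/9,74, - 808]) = [ - 934, - 808,88/9, 74,910.17]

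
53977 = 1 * 53977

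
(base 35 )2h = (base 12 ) 73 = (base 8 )127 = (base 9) 106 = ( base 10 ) 87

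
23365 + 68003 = 91368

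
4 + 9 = 13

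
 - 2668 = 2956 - 5624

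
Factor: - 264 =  - 2^3*3^1*11^1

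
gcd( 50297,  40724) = 1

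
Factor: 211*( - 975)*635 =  - 3^1*5^3*13^1*127^1*211^1 = -130635375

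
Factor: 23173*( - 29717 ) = -23173^1*29717^1 = - 688632041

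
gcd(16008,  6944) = 8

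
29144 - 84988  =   -55844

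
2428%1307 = 1121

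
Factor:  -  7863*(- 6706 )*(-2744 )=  -144689138832 = - 2^4*3^1*7^4*479^1*2621^1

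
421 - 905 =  - 484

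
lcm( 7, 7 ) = 7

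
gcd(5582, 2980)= 2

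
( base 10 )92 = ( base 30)32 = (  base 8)134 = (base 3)10102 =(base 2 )1011100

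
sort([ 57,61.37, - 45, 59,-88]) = [ - 88, - 45 , 57, 59,61.37]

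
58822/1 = 58822 = 58822.00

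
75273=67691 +7582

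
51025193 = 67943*751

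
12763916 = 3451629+9312287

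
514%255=4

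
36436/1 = 36436 = 36436.00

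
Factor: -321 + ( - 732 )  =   - 1053 = -  3^4*13^1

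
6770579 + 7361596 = 14132175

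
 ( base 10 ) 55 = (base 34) 1L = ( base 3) 2001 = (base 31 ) 1o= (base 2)110111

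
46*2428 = 111688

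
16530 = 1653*10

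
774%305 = 164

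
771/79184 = 771/79184=0.01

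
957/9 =106+ 1/3 = 106.33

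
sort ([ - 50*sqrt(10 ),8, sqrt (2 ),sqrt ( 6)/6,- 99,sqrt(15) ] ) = [-50 * sqrt ( 10 ), - 99,sqrt ( 6)/6,sqrt (2 ),sqrt (15 ),8 ] 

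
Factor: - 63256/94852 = -2^1*23^( - 1)*1031^(-1)*7907^1= -15814/23713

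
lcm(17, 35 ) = 595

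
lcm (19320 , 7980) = 367080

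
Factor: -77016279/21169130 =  - 2^( - 1)  *3^1*5^( - 1 )*29^( - 1)*72997^( - 1)* 25672093^1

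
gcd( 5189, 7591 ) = 1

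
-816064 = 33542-849606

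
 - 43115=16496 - 59611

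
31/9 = 3 + 4/9 = 3.44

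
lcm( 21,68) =1428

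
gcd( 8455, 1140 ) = 95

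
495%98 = 5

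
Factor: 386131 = 386131^1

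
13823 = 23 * 601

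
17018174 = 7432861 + 9585313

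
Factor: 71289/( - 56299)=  - 3^2 * 89^2*56299^( - 1) 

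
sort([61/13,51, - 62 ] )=[ - 62, 61/13,51 ] 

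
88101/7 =88101/7= 12585.86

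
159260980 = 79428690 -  - 79832290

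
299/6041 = 299/6041 = 0.05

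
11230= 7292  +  3938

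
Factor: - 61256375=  - 5^3*523^1*937^1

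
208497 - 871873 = -663376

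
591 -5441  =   - 4850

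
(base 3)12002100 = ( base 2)111001111100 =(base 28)4kc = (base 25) 5n8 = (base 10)3708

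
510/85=6 = 6.00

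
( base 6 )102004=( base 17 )1b71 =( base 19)13e4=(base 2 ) 10000000010100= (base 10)8212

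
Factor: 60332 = 2^2*15083^1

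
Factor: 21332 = 2^2*5333^1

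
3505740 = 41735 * 84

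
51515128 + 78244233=129759361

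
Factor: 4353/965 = 3^1*5^( - 1 )*193^( - 1)*1451^1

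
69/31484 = 69/31484 = 0.00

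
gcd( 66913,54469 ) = 1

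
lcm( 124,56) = 1736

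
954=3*318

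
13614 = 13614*1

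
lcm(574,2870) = 2870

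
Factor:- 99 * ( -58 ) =2^1*3^2*11^1*29^1 = 5742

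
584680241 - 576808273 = 7871968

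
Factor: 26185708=2^2*1109^1*5903^1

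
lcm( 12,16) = 48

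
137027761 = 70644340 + 66383421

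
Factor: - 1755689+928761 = - 826928 = - 2^4*51683^1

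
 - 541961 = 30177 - 572138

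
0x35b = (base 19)274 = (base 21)1JJ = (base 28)12j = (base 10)859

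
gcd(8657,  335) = 1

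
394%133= 128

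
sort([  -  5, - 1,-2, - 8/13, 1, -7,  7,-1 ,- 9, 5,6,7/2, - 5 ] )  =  [- 9,  -  7,-5, -5 ,-2, - 1, - 1 , -8/13,1,7/2, 5,6,7] 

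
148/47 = 3 + 7/47 =3.15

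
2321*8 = 18568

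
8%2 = 0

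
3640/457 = 3640/457 = 7.96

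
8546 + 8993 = 17539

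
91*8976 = 816816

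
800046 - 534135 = 265911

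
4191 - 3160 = 1031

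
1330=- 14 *( - 95)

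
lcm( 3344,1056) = 20064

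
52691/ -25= - 52691/25  =  - 2107.64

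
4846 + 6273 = 11119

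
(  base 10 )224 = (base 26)8G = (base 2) 11100000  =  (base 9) 268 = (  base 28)80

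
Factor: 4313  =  19^1* 227^1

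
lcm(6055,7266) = 36330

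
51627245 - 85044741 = -33417496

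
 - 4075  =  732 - 4807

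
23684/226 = 11842/113 =104.80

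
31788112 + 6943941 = 38732053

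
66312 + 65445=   131757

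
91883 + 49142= 141025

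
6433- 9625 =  -3192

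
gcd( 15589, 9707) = 17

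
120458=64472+55986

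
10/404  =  5/202= 0.02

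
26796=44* 609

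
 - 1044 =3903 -4947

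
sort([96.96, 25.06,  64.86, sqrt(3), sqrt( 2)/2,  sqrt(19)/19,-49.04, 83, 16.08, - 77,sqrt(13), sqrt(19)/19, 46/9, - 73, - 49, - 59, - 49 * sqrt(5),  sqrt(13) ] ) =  [-49* sqrt( 5), - 77, - 73, - 59, -49.04, - 49, sqrt(19 )/19, sqrt( 19)/19, sqrt(2)/2,sqrt(3), sqrt(13),sqrt( 13),46/9,16.08,25.06, 64.86, 83,96.96] 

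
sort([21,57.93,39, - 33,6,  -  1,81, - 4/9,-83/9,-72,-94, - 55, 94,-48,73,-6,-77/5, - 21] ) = [  -  94, -72,  -  55, - 48,-33,-21,  -  77/5 , - 83/9,-6, - 1, - 4/9 , 6 , 21, 39, 57.93 , 73,81,94]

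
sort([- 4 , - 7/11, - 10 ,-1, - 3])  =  [ - 10, - 4, - 3, - 1, - 7/11 ] 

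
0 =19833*0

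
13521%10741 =2780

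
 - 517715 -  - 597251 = 79536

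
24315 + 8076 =32391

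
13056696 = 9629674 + 3427022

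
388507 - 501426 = - 112919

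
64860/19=64860/19 = 3413.68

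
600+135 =735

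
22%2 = 0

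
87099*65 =5661435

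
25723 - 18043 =7680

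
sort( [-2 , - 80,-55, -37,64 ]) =[ - 80, -55,-37, - 2,64 ] 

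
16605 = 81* 205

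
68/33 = 2 + 2/33 = 2.06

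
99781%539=66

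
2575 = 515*5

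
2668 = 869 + 1799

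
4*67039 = 268156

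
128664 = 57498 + 71166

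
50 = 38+12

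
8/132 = 2/33  =  0.06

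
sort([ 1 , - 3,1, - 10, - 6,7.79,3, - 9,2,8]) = [ - 10, - 9,  -  6,-3,1 , 1,2, 3, 7.79, 8] 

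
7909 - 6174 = 1735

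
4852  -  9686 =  - 4834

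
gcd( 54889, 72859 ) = 1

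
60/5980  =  3/299  =  0.01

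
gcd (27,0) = 27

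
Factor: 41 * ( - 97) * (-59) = 234643 = 41^1 * 59^1*97^1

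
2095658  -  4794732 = -2699074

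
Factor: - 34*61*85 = -176290 = - 2^1  *  5^1 * 17^2*61^1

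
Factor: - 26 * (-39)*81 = 82134= 2^1*3^5*13^2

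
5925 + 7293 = 13218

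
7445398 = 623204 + 6822194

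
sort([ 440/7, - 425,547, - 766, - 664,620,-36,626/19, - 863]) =[ - 863, - 766, - 664,-425,-36,626/19,440/7,547,620] 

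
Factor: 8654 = 2^1*4327^1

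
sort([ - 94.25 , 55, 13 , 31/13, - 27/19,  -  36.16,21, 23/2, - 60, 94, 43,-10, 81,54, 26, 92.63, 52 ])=[  -  94.25, - 60, - 36.16, - 10, - 27/19, 31/13, 23/2,13, 21,26,43,  52, 54, 55,81, 92.63, 94 ]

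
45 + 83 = 128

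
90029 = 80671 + 9358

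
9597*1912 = 18349464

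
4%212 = 4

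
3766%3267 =499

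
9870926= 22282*443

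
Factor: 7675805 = 5^1*47^1* 89^1*367^1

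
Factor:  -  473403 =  - 3^1*7^1*22543^1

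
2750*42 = 115500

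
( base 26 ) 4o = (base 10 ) 128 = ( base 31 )44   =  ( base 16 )80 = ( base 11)107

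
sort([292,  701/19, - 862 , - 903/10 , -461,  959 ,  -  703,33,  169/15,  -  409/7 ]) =[ - 862, - 703 , - 461, - 903/10, - 409/7,169/15, 33, 701/19, 292,959 ] 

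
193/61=3+10/61 = 3.16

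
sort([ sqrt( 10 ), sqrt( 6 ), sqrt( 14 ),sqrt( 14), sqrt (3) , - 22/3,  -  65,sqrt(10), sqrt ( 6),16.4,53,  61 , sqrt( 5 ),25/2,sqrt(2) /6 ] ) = [ - 65, - 22/3, sqrt( 2 ) /6,sqrt( 3), sqrt(5 ), sqrt(6), sqrt( 6 ) , sqrt( 10),sqrt (10) , sqrt ( 14 ), sqrt(  14) , 25/2, 16.4, 53, 61 ]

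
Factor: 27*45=1215 = 3^5 *5^1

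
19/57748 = 19/57748=0.00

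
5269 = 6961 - 1692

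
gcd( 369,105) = 3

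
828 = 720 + 108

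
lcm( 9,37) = 333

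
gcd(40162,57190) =86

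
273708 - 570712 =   -  297004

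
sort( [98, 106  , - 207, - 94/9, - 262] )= [ - 262, - 207, - 94/9, 98, 106 ]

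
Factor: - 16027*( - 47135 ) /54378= 755432645/54378 = 2^(  -  1)*3^( - 3) *5^1*11^2 * 19^( - 1 )*31^1*47^1*53^ ( - 1 )*857^1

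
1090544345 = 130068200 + 960476145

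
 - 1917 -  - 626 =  - 1291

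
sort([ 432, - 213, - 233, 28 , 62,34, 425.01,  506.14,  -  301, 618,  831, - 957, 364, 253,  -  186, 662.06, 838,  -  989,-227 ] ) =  [ - 989, - 957, - 301,-233, - 227,-213, - 186, 28 , 34, 62, 253, 364, 425.01,  432 , 506.14, 618,662.06, 831, 838]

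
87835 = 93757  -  5922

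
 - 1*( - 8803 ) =8803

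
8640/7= 8640/7 = 1234.29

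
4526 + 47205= 51731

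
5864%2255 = 1354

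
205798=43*4786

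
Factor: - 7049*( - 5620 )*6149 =243594971620=2^2*5^1*7^1*11^1*13^1 * 19^1*43^1*53^1*281^1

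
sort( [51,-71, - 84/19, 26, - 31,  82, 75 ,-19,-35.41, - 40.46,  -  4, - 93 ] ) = [ - 93, - 71, - 40.46, - 35.41, - 31, - 19, - 84/19, - 4 , 26 , 51,75, 82]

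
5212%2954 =2258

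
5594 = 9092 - 3498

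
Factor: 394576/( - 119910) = - 2^3*3^ ( - 1 )* 5^( - 1)*13^1*271^1 * 571^( - 1) = - 28184/8565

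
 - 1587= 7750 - 9337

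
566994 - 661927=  - 94933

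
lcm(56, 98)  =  392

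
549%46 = 43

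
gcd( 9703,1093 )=1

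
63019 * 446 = 28106474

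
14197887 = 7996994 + 6200893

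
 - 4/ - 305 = 4/305 = 0.01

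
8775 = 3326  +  5449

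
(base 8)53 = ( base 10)43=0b101011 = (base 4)223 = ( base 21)21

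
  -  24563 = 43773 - 68336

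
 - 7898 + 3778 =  - 4120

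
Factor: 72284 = 2^2*17^1*1063^1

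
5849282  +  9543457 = 15392739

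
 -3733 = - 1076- 2657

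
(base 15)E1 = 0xD3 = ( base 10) 211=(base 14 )111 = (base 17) c7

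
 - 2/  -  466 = 1/233= 0.00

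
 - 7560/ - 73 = 7560/73 = 103.56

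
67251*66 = 4438566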